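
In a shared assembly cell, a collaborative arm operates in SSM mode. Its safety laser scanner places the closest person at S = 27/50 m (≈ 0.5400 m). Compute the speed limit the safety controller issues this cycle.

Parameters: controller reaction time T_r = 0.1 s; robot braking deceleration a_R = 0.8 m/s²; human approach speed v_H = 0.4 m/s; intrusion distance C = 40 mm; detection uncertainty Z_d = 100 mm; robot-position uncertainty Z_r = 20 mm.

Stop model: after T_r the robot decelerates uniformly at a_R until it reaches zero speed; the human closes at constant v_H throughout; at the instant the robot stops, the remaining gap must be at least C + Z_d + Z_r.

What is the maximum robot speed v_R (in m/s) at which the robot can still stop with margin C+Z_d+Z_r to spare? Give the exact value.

v_R_max = 2/5 m/s = 0.4000 m/s

at the boundary: (5/8)·v² + (3/5)·v + (-17/50) = 0
  disc = (3/5)² − 4·(5/8)·(-17/50) = 121/100 ; √disc = 11/10
  v_R = (−(3/5) + 11/10) / (2·(5/8)) = 2/5 m/s
check:
stop time T_s = (2/5)/(4/5) = 0.5000 s
robot in T_r: 0.4000·0.1000 = 0.0400 m
robot covers 0.4000·0.5000 − ½·0.8000·0.5000² = 0.1000 m while stopping
human over T_r+T_s: 0.4000·(0.1000+0.5000) = 0.2400 m
margins: 0.0400+0.1000+0.0200 = 0.1600 m
sum ≈ 0.0400+0.1000+0.2400+0.1600 ≈ 0.5400 m = S ✓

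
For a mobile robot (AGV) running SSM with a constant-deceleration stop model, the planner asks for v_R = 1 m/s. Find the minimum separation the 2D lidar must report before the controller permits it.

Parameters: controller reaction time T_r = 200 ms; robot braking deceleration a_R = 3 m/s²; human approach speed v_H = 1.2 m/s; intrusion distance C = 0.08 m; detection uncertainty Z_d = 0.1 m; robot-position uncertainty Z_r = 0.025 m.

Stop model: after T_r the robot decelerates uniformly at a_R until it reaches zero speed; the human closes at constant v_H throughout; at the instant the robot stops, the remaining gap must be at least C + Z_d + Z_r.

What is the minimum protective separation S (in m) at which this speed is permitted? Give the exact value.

stop time T_s = 1/3 = 0.3333 s
reaction-phase robot travel = 1.0000·0.2000 = 0.2000 m
robot under decel: 1.0000²/(2·3.0000) = 0.1667 m
human over T_r+T_s: 1.2000·(0.2000+0.3333) = 0.6400 m
margins: 0.0800+0.1000+0.0250 = 0.2050 m
S_min ≈ 0.2000+0.1667+0.6400+0.2050  ⇒  S_min = 727/600 m

S_min = 727/600 m = 1.2117 m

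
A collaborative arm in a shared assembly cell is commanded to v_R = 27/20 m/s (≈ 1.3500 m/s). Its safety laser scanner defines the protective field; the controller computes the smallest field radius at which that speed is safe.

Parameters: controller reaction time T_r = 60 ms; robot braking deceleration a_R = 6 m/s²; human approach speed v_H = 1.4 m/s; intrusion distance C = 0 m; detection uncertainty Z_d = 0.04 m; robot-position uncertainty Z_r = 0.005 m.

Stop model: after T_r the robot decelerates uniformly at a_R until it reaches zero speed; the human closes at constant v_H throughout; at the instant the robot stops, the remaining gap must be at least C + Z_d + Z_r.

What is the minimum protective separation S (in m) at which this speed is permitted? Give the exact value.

T_s = v_R/a_R = (27/20)/6 = 0.2250 s
reaction-phase robot travel = 1.3500·0.0600 = 0.0810 m
braking distance = 1.3500²/(2·6.0000) = 0.1519 m
human closes 1.4000·0.2850 = 0.3990 m
C+Z_d+Z_r = 0.0000+0.0400+0.0050 = 0.0450 m
S_min ≈ 0.0810+0.1519+0.3990+0.0450  ⇒  S_min = 1083/1600 m

S_min = 1083/1600 m = 0.6769 m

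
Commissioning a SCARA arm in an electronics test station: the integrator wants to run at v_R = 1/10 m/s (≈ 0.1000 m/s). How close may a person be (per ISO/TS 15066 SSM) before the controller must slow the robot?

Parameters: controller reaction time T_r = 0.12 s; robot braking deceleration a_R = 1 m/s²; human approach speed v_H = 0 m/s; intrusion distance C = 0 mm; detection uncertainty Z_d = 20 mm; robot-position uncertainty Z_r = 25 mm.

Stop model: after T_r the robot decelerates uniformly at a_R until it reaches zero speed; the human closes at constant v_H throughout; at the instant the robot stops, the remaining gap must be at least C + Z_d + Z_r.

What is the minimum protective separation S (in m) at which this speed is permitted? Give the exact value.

S_min = 31/500 m = 0.0620 m

braking lasts T_s = (1/10)/1 = 0.1000 s
robot covers v_R·T_r = 0.1000·0.1200 = 0.0120 m before braking
robot covers 0.1000·0.1000 − ½·1.0000·0.1000² = 0.0050 m while stopping
human closes 0.0000·0.2200 = 0.0000 m
residual clearance needed = 0.0000+0.0200+0.0250 = 0.0450 m
S_min ≈ 0.0120+0.0050+0.0000+0.0450  ⇒  S_min = 31/500 m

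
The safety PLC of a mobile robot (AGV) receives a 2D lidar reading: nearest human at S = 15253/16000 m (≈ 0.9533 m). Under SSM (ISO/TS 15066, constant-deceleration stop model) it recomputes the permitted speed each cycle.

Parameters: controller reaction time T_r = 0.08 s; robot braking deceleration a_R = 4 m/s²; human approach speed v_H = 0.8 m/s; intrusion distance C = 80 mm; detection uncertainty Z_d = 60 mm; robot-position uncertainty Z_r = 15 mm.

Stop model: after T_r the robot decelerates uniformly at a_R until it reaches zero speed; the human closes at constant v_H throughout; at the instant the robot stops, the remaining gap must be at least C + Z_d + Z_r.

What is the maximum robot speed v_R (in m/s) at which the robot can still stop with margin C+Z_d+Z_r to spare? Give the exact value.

quadratic (1/8)·v² + (7/25)·v + (-11749/16000) = 0
  disc = (7/25)² − 4·(1/8)·(-11749/16000) = 71289/160000 ; √disc = 267/400
  v_R = (−(7/25) + 267/400) / (2·(1/8)) = 31/20 m/s
check:
braking lasts T_s = (31/20)/4 = 0.3875 s
robot covers v_R·T_r = 1.5500·0.0800 = 0.1240 m before braking
braking distance = 1.5500²/(2·4.0000) = 0.3003 m
human closes 0.8000·0.4675 = 0.3740 m
residual clearance needed = 0.0800+0.0600+0.0150 = 0.1550 m
sum ≈ 0.1240+0.3003+0.3740+0.1550 ≈ 0.9533 m = S ✓

v_R_max = 31/20 m/s = 1.5500 m/s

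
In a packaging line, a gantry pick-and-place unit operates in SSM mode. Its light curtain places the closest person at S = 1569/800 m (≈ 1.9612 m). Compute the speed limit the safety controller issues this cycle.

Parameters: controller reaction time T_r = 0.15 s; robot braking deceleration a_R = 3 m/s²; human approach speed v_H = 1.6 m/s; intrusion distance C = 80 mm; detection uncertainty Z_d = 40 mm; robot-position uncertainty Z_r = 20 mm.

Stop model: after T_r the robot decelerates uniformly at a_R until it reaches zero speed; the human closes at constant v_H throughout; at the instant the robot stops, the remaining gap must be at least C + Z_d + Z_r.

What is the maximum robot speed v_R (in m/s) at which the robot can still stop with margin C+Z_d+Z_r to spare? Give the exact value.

v_R_max = 33/20 m/s = 1.6500 m/s

at the boundary: (1/6)·v² + (41/60)·v + (-253/160) = 0
  disc = (41/60)² − 4·(1/6)·(-253/160) = 1369/900 ; √disc = 37/30
  v_R = (−(41/60) + 37/30) / (2·(1/6)) = 33/20 m/s
check:
stop time T_s = (33/20)/3 = 0.5500 s
robot covers v_R·T_r = 1.6500·0.1500 = 0.2475 m before braking
braking distance = 1.6500²/(2·3.0000) = 0.4537 m
person approaches 1.6000·(0.1500+0.5500) = 1.1200 m
residual clearance needed = 0.0800+0.0400+0.0200 = 0.1400 m
sum ≈ 0.2475+0.4537+1.1200+0.1400 ≈ 1.9612 m = S ✓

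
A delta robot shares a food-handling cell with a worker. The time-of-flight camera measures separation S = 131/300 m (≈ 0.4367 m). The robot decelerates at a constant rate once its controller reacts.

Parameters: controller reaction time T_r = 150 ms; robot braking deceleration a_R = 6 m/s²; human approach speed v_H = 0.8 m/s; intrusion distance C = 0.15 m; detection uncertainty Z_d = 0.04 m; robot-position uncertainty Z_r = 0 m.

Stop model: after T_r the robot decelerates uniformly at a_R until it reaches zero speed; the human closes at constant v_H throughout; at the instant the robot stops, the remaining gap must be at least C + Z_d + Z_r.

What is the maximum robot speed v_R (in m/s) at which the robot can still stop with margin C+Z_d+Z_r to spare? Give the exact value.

quadratic (1/12)·v² + (17/60)·v + (-19/150) = 0
  disc = (17/60)² − 4·(1/12)·(-19/150) = 49/400 ; √disc = 7/20
  v_R = (−(17/60) + 7/20) / (2·(1/12)) = 2/5 m/s
check:
braking lasts T_s = (2/5)/6 = 0.0667 s
robot in T_r: 0.4000·0.1500 = 0.0600 m
robot covers 0.4000·0.0667 − ½·6.0000·0.0667² = 0.0133 m while stopping
human closes 0.8000·0.2167 = 0.1733 m
margins: 0.1500+0.0400+0.0000 = 0.1900 m
sum ≈ 0.0600+0.0133+0.1733+0.1900 ≈ 0.4367 m = S ✓

v_R_max = 2/5 m/s = 0.4000 m/s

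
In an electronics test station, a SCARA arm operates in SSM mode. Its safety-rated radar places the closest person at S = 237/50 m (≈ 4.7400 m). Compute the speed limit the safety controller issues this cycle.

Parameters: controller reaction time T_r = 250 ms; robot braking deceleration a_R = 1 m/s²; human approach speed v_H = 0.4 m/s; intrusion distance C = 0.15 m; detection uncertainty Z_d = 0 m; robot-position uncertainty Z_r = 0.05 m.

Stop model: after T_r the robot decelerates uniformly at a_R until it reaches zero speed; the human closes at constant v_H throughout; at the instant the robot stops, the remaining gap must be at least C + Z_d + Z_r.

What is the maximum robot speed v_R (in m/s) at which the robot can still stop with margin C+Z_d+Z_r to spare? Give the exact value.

v_R_max = 12/5 m/s = 2.4000 m/s

collect terms ⇒ (1/2)·v_R² + (13/20)·v_R + (-111/25) = 0
  disc = (13/20)² − 4·(1/2)·(-111/25) = 3721/400 ; √disc = 61/20
  v_R = (−(13/20) + 61/20) / (2·(1/2)) = 12/5 m/s
check:
braking lasts T_s = (12/5)/1 = 2.4000 s
reaction-phase robot travel = 2.4000·0.2500 = 0.6000 m
robot under decel: 2.4000²/(2·1.0000) = 2.8800 m
human over T_r+T_s: 0.4000·(0.2500+2.4000) = 1.0600 m
C+Z_d+Z_r = 0.1500+0.0000+0.0500 = 0.2000 m
sum ≈ 0.6000+2.8800+1.0600+0.2000 ≈ 4.7400 m = S ✓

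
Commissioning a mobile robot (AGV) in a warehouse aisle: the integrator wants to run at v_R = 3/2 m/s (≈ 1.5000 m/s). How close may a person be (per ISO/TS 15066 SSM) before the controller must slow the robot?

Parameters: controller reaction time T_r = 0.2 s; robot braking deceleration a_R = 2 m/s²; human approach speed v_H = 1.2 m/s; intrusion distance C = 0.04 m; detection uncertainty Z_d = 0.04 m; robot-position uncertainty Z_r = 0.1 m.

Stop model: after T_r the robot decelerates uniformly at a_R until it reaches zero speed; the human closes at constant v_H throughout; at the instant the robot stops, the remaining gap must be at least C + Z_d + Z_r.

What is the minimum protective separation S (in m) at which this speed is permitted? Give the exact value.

stop time T_s = (3/2)/2 = 0.7500 s
reaction-phase robot travel = 1.5000·0.2000 = 0.3000 m
braking distance = 1.5000²/(2·2.0000) = 0.5625 m
human over T_r+T_s: 1.2000·(0.2000+0.7500) = 1.1400 m
C+Z_d+Z_r = 0.0400+0.0400+0.1000 = 0.1800 m
S_min ≈ 0.3000+0.5625+1.1400+0.1800  ⇒  S_min = 873/400 m

S_min = 873/400 m = 2.1825 m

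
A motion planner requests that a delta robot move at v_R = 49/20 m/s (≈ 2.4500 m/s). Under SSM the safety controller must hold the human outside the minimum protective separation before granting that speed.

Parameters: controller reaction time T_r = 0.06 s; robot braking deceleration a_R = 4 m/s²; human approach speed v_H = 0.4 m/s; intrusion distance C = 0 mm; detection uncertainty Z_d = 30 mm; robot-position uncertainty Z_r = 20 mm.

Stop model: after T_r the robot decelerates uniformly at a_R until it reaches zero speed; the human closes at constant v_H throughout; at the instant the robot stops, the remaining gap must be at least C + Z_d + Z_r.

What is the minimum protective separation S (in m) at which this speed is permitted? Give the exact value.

stop time T_s = (49/20)/4 = 0.6125 s
reaction-phase robot travel = 2.4500·0.0600 = 0.1470 m
braking distance = 2.4500²/(2·4.0000) = 0.7503 m
person approaches 0.4000·(0.0600+0.6125) = 0.2690 m
margins: 0.0000+0.0300+0.0200 = 0.0500 m
S_min ≈ 0.1470+0.7503+0.2690+0.0500  ⇒  S_min = 19461/16000 m

S_min = 19461/16000 m = 1.2163 m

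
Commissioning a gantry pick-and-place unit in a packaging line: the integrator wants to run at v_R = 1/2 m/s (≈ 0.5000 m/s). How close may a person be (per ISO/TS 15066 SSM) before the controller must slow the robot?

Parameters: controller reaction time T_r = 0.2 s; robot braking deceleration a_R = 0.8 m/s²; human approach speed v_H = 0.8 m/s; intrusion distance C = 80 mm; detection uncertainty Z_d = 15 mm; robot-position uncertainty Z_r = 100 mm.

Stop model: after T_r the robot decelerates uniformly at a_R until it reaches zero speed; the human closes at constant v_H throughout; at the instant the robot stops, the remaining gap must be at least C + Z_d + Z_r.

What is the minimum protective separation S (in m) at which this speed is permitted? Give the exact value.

S_min = 889/800 m = 1.1113 m

braking lasts T_s = (1/2)/(4/5) = 0.6250 s
reaction-phase robot travel = 0.5000·0.2000 = 0.1000 m
braking distance = 0.5000²/(2·0.8000) = 0.1562 m
human closes 0.8000·0.8250 = 0.6600 m
residual clearance needed = 0.0800+0.0150+0.1000 = 0.1950 m
S_min ≈ 0.1000+0.1562+0.6600+0.1950  ⇒  S_min = 889/800 m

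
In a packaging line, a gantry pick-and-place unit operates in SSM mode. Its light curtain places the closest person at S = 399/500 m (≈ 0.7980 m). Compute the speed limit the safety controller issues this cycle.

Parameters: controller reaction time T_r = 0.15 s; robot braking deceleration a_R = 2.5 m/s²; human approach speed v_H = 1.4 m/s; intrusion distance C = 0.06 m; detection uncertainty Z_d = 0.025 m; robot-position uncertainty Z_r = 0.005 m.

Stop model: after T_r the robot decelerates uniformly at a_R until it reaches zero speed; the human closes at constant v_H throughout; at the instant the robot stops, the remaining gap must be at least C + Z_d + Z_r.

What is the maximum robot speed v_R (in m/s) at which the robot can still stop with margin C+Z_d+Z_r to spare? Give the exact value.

at the boundary: (1/5)·v² + (71/100)·v + (-249/500) = 0
  disc = (71/100)² − 4·(1/5)·(-249/500) = 361/400 ; √disc = 19/20
  v_R = (−(71/100) + 19/20) / (2·(1/5)) = 3/5 m/s
check:
T_s = v_R/a_R = (3/5)/(5/2) = 0.2400 s
reaction-phase robot travel = 0.6000·0.1500 = 0.0900 m
robot covers 0.6000·0.2400 − ½·2.5000·0.2400² = 0.0720 m while stopping
person approaches 1.4000·(0.1500+0.2400) = 0.5460 m
residual clearance needed = 0.0600+0.0250+0.0050 = 0.0900 m
sum ≈ 0.0900+0.0720+0.5460+0.0900 ≈ 0.7980 m = S ✓

v_R_max = 3/5 m/s = 0.6000 m/s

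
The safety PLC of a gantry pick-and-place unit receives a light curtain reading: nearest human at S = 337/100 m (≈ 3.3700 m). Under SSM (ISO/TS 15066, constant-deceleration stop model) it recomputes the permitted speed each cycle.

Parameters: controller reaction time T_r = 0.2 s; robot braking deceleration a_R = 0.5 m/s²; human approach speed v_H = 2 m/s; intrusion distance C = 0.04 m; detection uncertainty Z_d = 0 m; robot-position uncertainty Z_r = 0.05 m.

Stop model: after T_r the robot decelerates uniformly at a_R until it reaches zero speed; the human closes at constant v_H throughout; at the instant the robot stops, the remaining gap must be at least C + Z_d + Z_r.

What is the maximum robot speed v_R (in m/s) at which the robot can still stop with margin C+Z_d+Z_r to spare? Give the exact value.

at the boundary: (1)·v² + (21/5)·v + (-72/25) = 0
  disc = (21/5)² − 4·(1)·(-72/25) = 729/25 ; √disc = 27/5
  v_R = (−(21/5) + 27/5) / (2·(1)) = 3/5 m/s
check:
braking lasts T_s = (3/5)/(1/2) = 1.2000 s
robot covers v_R·T_r = 0.6000·0.2000 = 0.1200 m before braking
braking distance = 0.6000²/(2·0.5000) = 0.3600 m
person approaches 2.0000·(0.2000+1.2000) = 2.8000 m
C+Z_d+Z_r = 0.0400+0.0000+0.0500 = 0.0900 m
sum ≈ 0.1200+0.3600+2.8000+0.0900 ≈ 3.3700 m = S ✓

v_R_max = 3/5 m/s = 0.6000 m/s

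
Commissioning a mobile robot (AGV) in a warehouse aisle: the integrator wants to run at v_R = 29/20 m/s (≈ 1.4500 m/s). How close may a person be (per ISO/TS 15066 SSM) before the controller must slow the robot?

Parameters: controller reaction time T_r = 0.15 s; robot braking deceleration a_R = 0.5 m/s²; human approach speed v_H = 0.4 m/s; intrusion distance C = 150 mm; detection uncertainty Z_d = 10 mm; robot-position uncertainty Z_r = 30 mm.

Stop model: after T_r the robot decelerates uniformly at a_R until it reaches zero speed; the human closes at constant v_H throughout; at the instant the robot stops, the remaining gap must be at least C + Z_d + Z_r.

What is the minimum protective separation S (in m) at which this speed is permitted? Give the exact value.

S_min = 373/100 m = 3.7300 m

stop time T_s = (29/20)/(1/2) = 2.9000 s
robot covers v_R·T_r = 1.4500·0.1500 = 0.2175 m before braking
robot covers 1.4500·2.9000 − ½·0.5000·2.9000² = 2.1025 m while stopping
human over T_r+T_s: 0.4000·(0.1500+2.9000) = 1.2200 m
C+Z_d+Z_r = 0.1500+0.0100+0.0300 = 0.1900 m
S_min ≈ 0.2175+2.1025+1.2200+0.1900  ⇒  S_min = 373/100 m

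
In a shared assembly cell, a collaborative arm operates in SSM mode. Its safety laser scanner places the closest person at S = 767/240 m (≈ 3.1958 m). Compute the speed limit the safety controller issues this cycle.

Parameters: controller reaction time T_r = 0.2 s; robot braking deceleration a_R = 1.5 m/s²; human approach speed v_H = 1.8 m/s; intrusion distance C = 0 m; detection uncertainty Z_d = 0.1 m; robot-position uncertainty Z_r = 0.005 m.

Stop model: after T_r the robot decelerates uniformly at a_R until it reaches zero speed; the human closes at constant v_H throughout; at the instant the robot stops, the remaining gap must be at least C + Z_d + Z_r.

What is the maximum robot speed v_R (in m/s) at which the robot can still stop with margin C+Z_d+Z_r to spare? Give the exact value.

quadratic (1/3)·v² + (7/5)·v + (-3277/1200) = 0
  disc = (7/5)² − 4·(1/3)·(-3277/1200) = 5041/900 ; √disc = 71/30
  v_R = (−(7/5) + 71/30) / (2·(1/3)) = 29/20 m/s
check:
braking lasts T_s = (29/20)/(3/2) = 0.9667 s
reaction-phase robot travel = 1.4500·0.2000 = 0.2900 m
braking distance = 1.4500²/(2·1.5000) = 0.7008 m
human closes 1.8000·1.1667 = 2.1000 m
residual clearance needed = 0.0000+0.1000+0.0050 = 0.1050 m
sum ≈ 0.2900+0.7008+2.1000+0.1050 ≈ 3.1958 m = S ✓

v_R_max = 29/20 m/s = 1.4500 m/s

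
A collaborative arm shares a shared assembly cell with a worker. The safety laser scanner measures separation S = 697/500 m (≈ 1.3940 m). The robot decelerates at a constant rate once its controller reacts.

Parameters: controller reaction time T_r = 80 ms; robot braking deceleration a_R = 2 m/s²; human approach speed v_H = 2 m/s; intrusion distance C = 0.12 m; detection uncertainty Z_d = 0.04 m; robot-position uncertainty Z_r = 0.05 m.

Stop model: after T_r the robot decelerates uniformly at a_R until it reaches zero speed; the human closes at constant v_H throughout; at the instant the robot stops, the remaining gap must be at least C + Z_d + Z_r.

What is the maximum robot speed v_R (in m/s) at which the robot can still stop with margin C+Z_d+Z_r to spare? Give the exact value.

v_R_max = 4/5 m/s = 0.8000 m/s

at the boundary: (1/4)·v² + (27/25)·v + (-128/125) = 0
  disc = (27/25)² − 4·(1/4)·(-128/125) = 1369/625 ; √disc = 37/25
  v_R = (−(27/25) + 37/25) / (2·(1/4)) = 4/5 m/s
check:
stop time T_s = (4/5)/2 = 0.4000 s
reaction-phase robot travel = 0.8000·0.0800 = 0.0640 m
robot covers 0.8000·0.4000 − ½·2.0000·0.4000² = 0.1600 m while stopping
person approaches 2.0000·(0.0800+0.4000) = 0.9600 m
C+Z_d+Z_r = 0.1200+0.0400+0.0500 = 0.2100 m
sum ≈ 0.0640+0.1600+0.9600+0.2100 ≈ 1.3940 m = S ✓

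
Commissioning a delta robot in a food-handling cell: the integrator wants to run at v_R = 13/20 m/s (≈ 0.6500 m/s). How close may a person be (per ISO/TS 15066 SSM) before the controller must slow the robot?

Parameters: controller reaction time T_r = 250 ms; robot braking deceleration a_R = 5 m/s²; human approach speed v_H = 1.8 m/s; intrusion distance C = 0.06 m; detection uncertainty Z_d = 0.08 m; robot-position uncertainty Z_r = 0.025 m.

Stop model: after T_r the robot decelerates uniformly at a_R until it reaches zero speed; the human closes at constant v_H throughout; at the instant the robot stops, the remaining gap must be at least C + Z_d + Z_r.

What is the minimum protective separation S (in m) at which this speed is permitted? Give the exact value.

S_min = 843/800 m = 1.0537 m

stop time T_s = (13/20)/5 = 0.1300 s
robot covers v_R·T_r = 0.6500·0.2500 = 0.1625 m before braking
robot covers 0.6500·0.1300 − ½·5.0000·0.1300² = 0.0423 m while stopping
human over T_r+T_s: 1.8000·(0.2500+0.1300) = 0.6840 m
C+Z_d+Z_r = 0.0600+0.0800+0.0250 = 0.1650 m
S_min ≈ 0.1625+0.0423+0.6840+0.1650  ⇒  S_min = 843/800 m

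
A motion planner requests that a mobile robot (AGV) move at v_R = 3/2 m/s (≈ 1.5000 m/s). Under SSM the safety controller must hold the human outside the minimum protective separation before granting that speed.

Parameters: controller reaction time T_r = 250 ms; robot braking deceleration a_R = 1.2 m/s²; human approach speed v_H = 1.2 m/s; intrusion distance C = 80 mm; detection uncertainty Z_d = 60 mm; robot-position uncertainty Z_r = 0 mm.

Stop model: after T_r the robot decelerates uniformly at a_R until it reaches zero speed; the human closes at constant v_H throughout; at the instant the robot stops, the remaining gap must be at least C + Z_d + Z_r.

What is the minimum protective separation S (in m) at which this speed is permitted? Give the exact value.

S_min = 1301/400 m = 3.2525 m

stop time T_s = (3/2)/(6/5) = 1.2500 s
reaction-phase robot travel = 1.5000·0.2500 = 0.3750 m
robot covers 1.5000·1.2500 − ½·1.2000·1.2500² = 0.9375 m while stopping
person approaches 1.2000·(0.2500+1.2500) = 1.8000 m
margins: 0.0800+0.0600+0.0000 = 0.1400 m
S_min ≈ 0.3750+0.9375+1.8000+0.1400  ⇒  S_min = 1301/400 m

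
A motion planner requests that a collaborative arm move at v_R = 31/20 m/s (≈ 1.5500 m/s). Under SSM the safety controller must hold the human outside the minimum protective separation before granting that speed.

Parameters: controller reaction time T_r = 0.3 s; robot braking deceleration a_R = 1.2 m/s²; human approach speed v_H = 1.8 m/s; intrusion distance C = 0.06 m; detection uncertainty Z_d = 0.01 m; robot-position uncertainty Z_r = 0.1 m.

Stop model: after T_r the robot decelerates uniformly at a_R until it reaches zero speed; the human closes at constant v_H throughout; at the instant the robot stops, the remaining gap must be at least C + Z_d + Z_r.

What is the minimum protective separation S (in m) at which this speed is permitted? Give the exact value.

S_min = 4321/960 m = 4.5010 m

stop time T_s = (31/20)/(6/5) = 1.2917 s
robot in T_r: 1.5500·0.3000 = 0.4650 m
braking distance = 1.5500²/(2·1.2000) = 1.0010 m
human over T_r+T_s: 1.8000·(0.3000+1.2917) = 2.8650 m
C+Z_d+Z_r = 0.0600+0.0100+0.1000 = 0.1700 m
S_min ≈ 0.4650+1.0010+2.8650+0.1700  ⇒  S_min = 4321/960 m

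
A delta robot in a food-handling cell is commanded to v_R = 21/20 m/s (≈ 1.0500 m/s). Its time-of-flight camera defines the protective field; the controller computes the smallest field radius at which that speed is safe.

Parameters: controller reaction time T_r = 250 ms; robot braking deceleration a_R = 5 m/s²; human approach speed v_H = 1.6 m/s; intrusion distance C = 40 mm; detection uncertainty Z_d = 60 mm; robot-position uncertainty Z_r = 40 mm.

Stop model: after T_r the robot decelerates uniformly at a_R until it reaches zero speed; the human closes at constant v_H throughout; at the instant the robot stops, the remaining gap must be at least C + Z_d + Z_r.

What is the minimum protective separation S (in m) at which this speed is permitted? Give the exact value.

S_min = 999/800 m = 1.2488 m

T_s = v_R/a_R = (21/20)/5 = 0.2100 s
robot covers v_R·T_r = 1.0500·0.2500 = 0.2625 m before braking
robot covers 1.0500·0.2100 − ½·5.0000·0.2100² = 0.1103 m while stopping
human over T_r+T_s: 1.6000·(0.2500+0.2100) = 0.7360 m
margins: 0.0400+0.0600+0.0400 = 0.1400 m
S_min ≈ 0.2625+0.1103+0.7360+0.1400  ⇒  S_min = 999/800 m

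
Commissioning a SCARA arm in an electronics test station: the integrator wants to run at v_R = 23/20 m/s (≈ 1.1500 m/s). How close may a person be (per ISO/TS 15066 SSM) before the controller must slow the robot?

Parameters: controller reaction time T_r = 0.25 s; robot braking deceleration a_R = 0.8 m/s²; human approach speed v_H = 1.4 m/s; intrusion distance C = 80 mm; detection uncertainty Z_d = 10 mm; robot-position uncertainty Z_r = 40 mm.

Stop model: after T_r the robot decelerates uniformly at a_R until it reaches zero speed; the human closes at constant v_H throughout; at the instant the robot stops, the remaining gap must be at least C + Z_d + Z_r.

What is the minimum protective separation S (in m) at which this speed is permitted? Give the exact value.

S_min = 11541/3200 m = 3.6066 m

T_s = v_R/a_R = (23/20)/(4/5) = 1.4375 s
robot covers v_R·T_r = 1.1500·0.2500 = 0.2875 m before braking
robot covers 1.1500·1.4375 − ½·0.8000·1.4375² = 0.8266 m while stopping
person approaches 1.4000·(0.2500+1.4375) = 2.3625 m
residual clearance needed = 0.0800+0.0100+0.0400 = 0.1300 m
S_min ≈ 0.2875+0.8266+2.3625+0.1300  ⇒  S_min = 11541/3200 m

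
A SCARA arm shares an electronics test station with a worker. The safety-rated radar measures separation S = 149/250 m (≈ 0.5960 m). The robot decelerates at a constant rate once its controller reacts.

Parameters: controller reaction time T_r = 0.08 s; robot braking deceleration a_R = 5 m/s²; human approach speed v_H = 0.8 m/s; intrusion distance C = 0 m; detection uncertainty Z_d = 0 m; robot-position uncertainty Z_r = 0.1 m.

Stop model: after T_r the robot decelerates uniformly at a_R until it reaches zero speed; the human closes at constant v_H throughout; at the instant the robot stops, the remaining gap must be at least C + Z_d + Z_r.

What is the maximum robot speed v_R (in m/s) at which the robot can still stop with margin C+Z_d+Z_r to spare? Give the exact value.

v_R_max = 6/5 m/s = 1.2000 m/s

quadratic (1/10)·v² + (6/25)·v + (-54/125) = 0
  disc = (6/25)² − 4·(1/10)·(-54/125) = 144/625 ; √disc = 12/25
  v_R = (−(6/25) + 12/25) / (2·(1/10)) = 6/5 m/s
check:
braking lasts T_s = (6/5)/5 = 0.2400 s
robot in T_r: 1.2000·0.0800 = 0.0960 m
robot under decel: 1.2000²/(2·5.0000) = 0.1440 m
person approaches 0.8000·(0.0800+0.2400) = 0.2560 m
margins: 0.0000+0.0000+0.1000 = 0.1000 m
sum ≈ 0.0960+0.1440+0.2560+0.1000 ≈ 0.5960 m = S ✓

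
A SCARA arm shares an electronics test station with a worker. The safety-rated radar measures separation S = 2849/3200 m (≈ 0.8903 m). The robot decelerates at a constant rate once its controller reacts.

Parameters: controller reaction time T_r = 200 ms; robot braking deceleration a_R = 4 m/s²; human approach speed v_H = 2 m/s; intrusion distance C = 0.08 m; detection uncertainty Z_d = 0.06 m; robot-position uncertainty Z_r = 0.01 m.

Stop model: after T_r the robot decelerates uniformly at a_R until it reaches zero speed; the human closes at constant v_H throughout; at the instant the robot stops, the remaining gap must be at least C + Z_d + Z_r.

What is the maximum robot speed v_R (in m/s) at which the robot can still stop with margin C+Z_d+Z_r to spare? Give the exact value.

v_R_max = 9/20 m/s = 0.4500 m/s

collect terms ⇒ (1/8)·v_R² + (7/10)·v_R + (-1089/3200) = 0
  disc = (7/10)² − 4·(1/8)·(-1089/3200) = 169/256 ; √disc = 13/16
  v_R = (−(7/10) + 13/16) / (2·(1/8)) = 9/20 m/s
check:
T_s = v_R/a_R = (9/20)/4 = 0.1125 s
robot covers v_R·T_r = 0.4500·0.2000 = 0.0900 m before braking
robot covers 0.4500·0.1125 − ½·4.0000·0.1125² = 0.0253 m while stopping
human closes 2.0000·0.3125 = 0.6250 m
margins: 0.0800+0.0600+0.0100 = 0.1500 m
sum ≈ 0.0900+0.0253+0.6250+0.1500 ≈ 0.8903 m = S ✓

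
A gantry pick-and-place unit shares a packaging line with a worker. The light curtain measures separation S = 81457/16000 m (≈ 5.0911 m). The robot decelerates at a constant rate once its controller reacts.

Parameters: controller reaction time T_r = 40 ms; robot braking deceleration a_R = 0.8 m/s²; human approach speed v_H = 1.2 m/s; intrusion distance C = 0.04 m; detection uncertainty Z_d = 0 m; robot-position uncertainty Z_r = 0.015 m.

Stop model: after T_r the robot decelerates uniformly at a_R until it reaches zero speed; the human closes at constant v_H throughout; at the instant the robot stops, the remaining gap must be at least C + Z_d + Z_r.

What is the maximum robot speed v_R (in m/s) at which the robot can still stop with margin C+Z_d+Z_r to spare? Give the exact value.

collect terms ⇒ (5/8)·v_R² + (77/50)·v_R + (-79809/16000) = 0
  disc = (77/50)² − 4·(5/8)·(-79809/16000) = 2374681/160000 ; √disc = 1541/400
  v_R = (−(77/50) + 1541/400) / (2·(5/8)) = 37/20 m/s
check:
T_s = v_R/a_R = (37/20)/(4/5) = 2.3125 s
robot in T_r: 1.8500·0.0400 = 0.0740 m
robot covers 1.8500·2.3125 − ½·0.8000·2.3125² = 2.1391 m while stopping
human closes 1.2000·2.3525 = 2.8230 m
residual clearance needed = 0.0400+0.0000+0.0150 = 0.0550 m
sum ≈ 0.0740+2.1391+2.8230+0.0550 ≈ 5.0911 m = S ✓

v_R_max = 37/20 m/s = 1.8500 m/s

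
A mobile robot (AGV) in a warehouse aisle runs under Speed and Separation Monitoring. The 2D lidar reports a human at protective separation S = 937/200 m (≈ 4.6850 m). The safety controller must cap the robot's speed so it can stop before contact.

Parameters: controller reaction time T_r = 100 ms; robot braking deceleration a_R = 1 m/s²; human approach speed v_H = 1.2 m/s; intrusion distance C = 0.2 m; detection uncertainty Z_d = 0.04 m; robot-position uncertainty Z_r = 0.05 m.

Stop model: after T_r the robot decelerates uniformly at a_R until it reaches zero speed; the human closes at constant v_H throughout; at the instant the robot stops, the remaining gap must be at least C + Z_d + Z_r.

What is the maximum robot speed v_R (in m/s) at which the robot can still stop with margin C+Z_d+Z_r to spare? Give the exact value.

collect terms ⇒ (1/2)·v_R² + (13/10)·v_R + (-171/40) = 0
  disc = (13/10)² − 4·(1/2)·(-171/40) = 256/25 ; √disc = 16/5
  v_R = (−(13/10) + 16/5) / (2·(1/2)) = 19/10 m/s
check:
stop time T_s = (19/10)/1 = 1.9000 s
robot covers v_R·T_r = 1.9000·0.1000 = 0.1900 m before braking
robot covers 1.9000·1.9000 − ½·1.0000·1.9000² = 1.8050 m while stopping
human closes 1.2000·2.0000 = 2.4000 m
C+Z_d+Z_r = 0.2000+0.0400+0.0500 = 0.2900 m
sum ≈ 0.1900+1.8050+2.4000+0.2900 ≈ 4.6850 m = S ✓

v_R_max = 19/10 m/s = 1.9000 m/s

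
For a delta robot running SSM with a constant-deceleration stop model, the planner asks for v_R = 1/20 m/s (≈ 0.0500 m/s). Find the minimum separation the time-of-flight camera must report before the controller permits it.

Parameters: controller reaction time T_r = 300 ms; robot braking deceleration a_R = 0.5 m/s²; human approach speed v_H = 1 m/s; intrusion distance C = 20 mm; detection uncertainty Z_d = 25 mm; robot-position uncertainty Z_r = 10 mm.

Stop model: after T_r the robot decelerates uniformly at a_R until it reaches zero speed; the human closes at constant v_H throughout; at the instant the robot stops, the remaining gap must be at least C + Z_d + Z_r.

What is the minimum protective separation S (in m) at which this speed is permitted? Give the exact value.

S_min = 189/400 m = 0.4725 m

braking lasts T_s = (1/20)/(1/2) = 0.1000 s
robot covers v_R·T_r = 0.0500·0.3000 = 0.0150 m before braking
braking distance = 0.0500²/(2·0.5000) = 0.0025 m
human closes 1.0000·0.4000 = 0.4000 m
residual clearance needed = 0.0200+0.0250+0.0100 = 0.0550 m
S_min ≈ 0.0150+0.0025+0.4000+0.0550  ⇒  S_min = 189/400 m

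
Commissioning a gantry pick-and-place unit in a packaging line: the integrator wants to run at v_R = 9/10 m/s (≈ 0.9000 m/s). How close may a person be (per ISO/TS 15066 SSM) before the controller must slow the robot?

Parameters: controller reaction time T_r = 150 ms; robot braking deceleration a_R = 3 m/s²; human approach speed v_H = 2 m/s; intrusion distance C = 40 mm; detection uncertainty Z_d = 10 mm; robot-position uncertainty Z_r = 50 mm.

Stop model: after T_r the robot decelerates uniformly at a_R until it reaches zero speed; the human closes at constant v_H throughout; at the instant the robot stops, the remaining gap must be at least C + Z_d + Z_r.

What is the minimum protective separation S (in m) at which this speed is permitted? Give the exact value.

S_min = 127/100 m = 1.2700 m

T_s = v_R/a_R = (9/10)/3 = 0.3000 s
robot in T_r: 0.9000·0.1500 = 0.1350 m
braking distance = 0.9000²/(2·3.0000) = 0.1350 m
human closes 2.0000·0.4500 = 0.9000 m
C+Z_d+Z_r = 0.0400+0.0100+0.0500 = 0.1000 m
S_min ≈ 0.1350+0.1350+0.9000+0.1000  ⇒  S_min = 127/100 m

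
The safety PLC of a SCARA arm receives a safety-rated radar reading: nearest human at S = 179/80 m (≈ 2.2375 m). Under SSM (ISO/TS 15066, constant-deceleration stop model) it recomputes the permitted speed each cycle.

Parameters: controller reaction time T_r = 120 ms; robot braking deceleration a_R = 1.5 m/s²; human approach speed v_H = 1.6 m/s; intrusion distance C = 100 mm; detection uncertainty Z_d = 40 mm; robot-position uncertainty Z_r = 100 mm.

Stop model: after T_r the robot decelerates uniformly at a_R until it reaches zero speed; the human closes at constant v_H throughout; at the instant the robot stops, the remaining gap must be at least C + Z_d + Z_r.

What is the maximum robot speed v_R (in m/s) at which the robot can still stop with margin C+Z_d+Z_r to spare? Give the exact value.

v_R_max = 23/20 m/s = 1.1500 m/s

at the boundary: (1/3)·v² + (89/75)·v + (-3611/2000) = 0
  disc = (89/75)² − 4·(1/3)·(-3611/2000) = 85849/22500 ; √disc = 293/150
  v_R = (−(89/75) + 293/150) / (2·(1/3)) = 23/20 m/s
check:
braking lasts T_s = (23/20)/(3/2) = 0.7667 s
robot in T_r: 1.1500·0.1200 = 0.1380 m
robot covers 1.1500·0.7667 − ½·1.5000·0.7667² = 0.4408 m while stopping
human over T_r+T_s: 1.6000·(0.1200+0.7667) = 1.4187 m
C+Z_d+Z_r = 0.1000+0.0400+0.1000 = 0.2400 m
sum ≈ 0.1380+0.4408+1.4187+0.2400 ≈ 2.2375 m = S ✓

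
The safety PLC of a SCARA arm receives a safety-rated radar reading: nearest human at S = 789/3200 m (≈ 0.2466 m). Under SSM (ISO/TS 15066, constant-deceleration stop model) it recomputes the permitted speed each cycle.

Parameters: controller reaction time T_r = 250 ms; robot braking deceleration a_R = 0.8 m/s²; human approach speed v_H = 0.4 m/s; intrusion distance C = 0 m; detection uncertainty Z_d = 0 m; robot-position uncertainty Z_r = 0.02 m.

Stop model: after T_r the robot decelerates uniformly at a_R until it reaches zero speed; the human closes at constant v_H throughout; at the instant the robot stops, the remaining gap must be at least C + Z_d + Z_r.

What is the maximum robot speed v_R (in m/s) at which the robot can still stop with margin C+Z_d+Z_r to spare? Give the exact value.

v_R_max = 3/20 m/s = 0.1500 m/s

collect terms ⇒ (5/8)·v_R² + (3/4)·v_R + (-81/640) = 0
  disc = (3/4)² − 4·(5/8)·(-81/640) = 225/256 ; √disc = 15/16
  v_R = (−(3/4) + 15/16) / (2·(5/8)) = 3/20 m/s
check:
braking lasts T_s = (3/20)/(4/5) = 0.1875 s
robot covers v_R·T_r = 0.1500·0.2500 = 0.0375 m before braking
robot under decel: 0.1500²/(2·0.8000) = 0.0141 m
person approaches 0.4000·(0.2500+0.1875) = 0.1750 m
residual clearance needed = 0.0000+0.0000+0.0200 = 0.0200 m
sum ≈ 0.0375+0.0141+0.1750+0.0200 ≈ 0.2466 m = S ✓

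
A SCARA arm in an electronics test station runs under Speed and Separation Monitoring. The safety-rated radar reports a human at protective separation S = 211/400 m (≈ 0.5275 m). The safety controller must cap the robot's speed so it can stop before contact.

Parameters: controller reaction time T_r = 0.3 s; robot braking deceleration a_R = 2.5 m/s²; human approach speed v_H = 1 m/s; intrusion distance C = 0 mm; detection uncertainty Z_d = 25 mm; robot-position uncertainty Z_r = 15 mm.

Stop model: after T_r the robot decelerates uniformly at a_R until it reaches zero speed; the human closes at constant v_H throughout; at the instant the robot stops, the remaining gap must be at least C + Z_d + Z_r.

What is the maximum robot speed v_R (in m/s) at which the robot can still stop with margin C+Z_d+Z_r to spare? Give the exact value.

v_R_max = 1/4 m/s = 0.2500 m/s

collect terms ⇒ (1/5)·v_R² + (7/10)·v_R + (-3/16) = 0
  disc = (7/10)² − 4·(1/5)·(-3/16) = 16/25 ; √disc = 4/5
  v_R = (−(7/10) + 4/5) / (2·(1/5)) = 1/4 m/s
check:
stop time T_s = (1/4)/(5/2) = 0.1000 s
robot covers v_R·T_r = 0.2500·0.3000 = 0.0750 m before braking
robot under decel: 0.2500²/(2·2.5000) = 0.0125 m
human over T_r+T_s: 1.0000·(0.3000+0.1000) = 0.4000 m
residual clearance needed = 0.0000+0.0250+0.0150 = 0.0400 m
sum ≈ 0.0750+0.0125+0.4000+0.0400 ≈ 0.5275 m = S ✓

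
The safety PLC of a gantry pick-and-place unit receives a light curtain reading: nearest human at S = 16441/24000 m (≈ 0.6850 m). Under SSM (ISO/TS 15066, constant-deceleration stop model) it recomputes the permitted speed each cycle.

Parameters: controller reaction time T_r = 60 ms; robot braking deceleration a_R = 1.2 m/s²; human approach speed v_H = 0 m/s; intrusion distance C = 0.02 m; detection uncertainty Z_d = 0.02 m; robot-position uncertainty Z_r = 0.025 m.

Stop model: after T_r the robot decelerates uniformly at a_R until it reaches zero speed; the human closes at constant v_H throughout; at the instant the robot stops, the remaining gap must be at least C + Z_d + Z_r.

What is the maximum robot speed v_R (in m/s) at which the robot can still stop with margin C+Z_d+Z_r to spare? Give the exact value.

collect terms ⇒ (5/12)·v_R² + (3/50)·v_R + (-14881/24000) = 0
  disc = (3/50)² − 4·(5/12)·(-14881/24000) = 373321/360000 ; √disc = 611/600
  v_R = (−(3/50) + 611/600) / (2·(5/12)) = 23/20 m/s
check:
stop time T_s = (23/20)/(6/5) = 0.9583 s
robot in T_r: 1.1500·0.0600 = 0.0690 m
braking distance = 1.1500²/(2·1.2000) = 0.5510 m
human over T_r+T_s: 0.0000·(0.0600+0.9583) = 0.0000 m
C+Z_d+Z_r = 0.0200+0.0200+0.0250 = 0.0650 m
sum ≈ 0.0690+0.5510+0.0000+0.0650 ≈ 0.6850 m = S ✓

v_R_max = 23/20 m/s = 1.1500 m/s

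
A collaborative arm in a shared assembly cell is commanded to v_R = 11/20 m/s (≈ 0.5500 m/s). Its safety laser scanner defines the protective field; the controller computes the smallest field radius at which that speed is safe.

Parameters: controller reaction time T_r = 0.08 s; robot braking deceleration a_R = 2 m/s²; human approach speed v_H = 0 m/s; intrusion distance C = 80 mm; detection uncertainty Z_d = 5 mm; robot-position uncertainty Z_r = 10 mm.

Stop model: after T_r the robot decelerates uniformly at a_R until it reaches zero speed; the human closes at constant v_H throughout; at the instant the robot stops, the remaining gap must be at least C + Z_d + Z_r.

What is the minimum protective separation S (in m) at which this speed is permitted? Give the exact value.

S_min = 1717/8000 m = 0.2146 m

stop time T_s = (11/20)/2 = 0.2750 s
robot in T_r: 0.5500·0.0800 = 0.0440 m
braking distance = 0.5500²/(2·2.0000) = 0.0756 m
human over T_r+T_s: 0.0000·(0.0800+0.2750) = 0.0000 m
margins: 0.0800+0.0050+0.0100 = 0.0950 m
S_min ≈ 0.0440+0.0756+0.0000+0.0950  ⇒  S_min = 1717/8000 m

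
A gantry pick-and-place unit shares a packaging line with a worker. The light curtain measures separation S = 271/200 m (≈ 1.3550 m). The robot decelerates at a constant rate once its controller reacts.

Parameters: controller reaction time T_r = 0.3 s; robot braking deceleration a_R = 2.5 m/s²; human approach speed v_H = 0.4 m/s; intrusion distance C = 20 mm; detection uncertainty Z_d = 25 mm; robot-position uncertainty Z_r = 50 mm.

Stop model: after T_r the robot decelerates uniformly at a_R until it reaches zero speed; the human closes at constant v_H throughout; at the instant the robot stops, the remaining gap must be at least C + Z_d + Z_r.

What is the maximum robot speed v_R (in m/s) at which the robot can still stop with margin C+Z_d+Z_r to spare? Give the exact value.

v_R_max = 3/2 m/s = 1.5000 m/s

at the boundary: (1/5)·v² + (23/50)·v + (-57/50) = 0
  disc = (23/50)² − 4·(1/5)·(-57/50) = 2809/2500 ; √disc = 53/50
  v_R = (−(23/50) + 53/50) / (2·(1/5)) = 3/2 m/s
check:
T_s = v_R/a_R = (3/2)/(5/2) = 0.6000 s
reaction-phase robot travel = 1.5000·0.3000 = 0.4500 m
braking distance = 1.5000²/(2·2.5000) = 0.4500 m
human closes 0.4000·0.9000 = 0.3600 m
margins: 0.0200+0.0250+0.0500 = 0.0950 m
sum ≈ 0.4500+0.4500+0.3600+0.0950 ≈ 1.3550 m = S ✓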